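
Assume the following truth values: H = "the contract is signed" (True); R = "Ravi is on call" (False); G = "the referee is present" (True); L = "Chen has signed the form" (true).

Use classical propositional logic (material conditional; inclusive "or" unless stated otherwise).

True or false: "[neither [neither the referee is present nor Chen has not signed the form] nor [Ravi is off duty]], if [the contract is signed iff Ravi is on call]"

True.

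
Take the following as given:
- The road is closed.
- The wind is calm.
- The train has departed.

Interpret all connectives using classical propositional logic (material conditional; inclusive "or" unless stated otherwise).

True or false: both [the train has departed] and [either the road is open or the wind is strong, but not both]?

Let S = "the train has departed" (True), K = "the road is closed" (True), L = "the wind is strong" (False).
Parsed as S and (not K xor L)

not K = not True = False
not K xor L = False xor False = False
S and (not K xor L) = True and False = False

false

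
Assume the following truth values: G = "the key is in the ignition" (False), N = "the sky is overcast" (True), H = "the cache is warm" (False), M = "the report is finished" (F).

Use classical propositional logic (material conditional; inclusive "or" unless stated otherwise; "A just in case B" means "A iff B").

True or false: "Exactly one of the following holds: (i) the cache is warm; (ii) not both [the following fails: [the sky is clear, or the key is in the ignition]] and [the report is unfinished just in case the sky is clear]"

True.

Parsed as H xor (not (not N or G) nand (not M iff not N))

not N = not True = False
not N or G = False or False = False
not (not N or G) = not False = True
not M = not False = True
not N = not True = False
not M iff not N = True iff False = False
not (not N or G) nand (not M iff not N) = True nand False = True
H xor (not (not N or G) nand (not M iff not N)) = False xor True = True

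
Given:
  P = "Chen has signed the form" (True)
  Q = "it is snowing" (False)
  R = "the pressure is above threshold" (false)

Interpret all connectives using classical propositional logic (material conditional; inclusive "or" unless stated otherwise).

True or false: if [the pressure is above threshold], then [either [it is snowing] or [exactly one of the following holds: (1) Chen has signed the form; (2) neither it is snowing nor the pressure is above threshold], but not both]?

Values: R=F, Q=F, P=T.
Formalization: R -> (Q xor (P xor (Q nor R)))

Q nor R = F nor F = T
P xor (Q nor R) = T xor T = F
Q xor (P xor (Q nor R)) = F xor F = F
R -> (Q xor (P xor (Q nor R))) = F -> F = T

True.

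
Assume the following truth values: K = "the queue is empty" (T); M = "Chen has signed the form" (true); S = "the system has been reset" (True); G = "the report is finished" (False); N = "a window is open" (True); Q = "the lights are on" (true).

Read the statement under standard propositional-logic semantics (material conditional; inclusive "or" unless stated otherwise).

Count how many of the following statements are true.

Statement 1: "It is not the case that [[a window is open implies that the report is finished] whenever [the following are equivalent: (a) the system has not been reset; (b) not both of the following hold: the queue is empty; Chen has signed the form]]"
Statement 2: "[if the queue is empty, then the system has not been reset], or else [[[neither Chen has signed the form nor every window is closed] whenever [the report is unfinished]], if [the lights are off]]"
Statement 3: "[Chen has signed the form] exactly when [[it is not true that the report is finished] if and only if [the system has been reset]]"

Statement 1: This is not ((not S iff (K nand M)) -> (N -> G)).

not S = not True = False
K nand M = True nand True = False
not S iff (K nand M) = False iff False = True
N -> G = True -> False = False
(not S iff (K nand M)) -> (N -> G) = True -> False = False
not ((not S iff (K nand M)) -> (N -> G)) = not False = True
Thus Statement 1 is true.

Statement 2: Formalization: (K -> not S) or (not Q -> (not G -> (M nor not N)))

not S = not True = False
K -> not S = True -> False = False
not Q = not True = False
not G = not False = True
not N = not True = False
M nor not N = True nor False = False
not G -> (M nor not N) = True -> False = False
not Q -> (not G -> (M nor not N)) = False -> False = True
(K -> not S) or (not Q -> (not G -> (M nor not N))) = False or True = True
Thus Statement 2 is true.

Statement 3: Parsed as M iff (not G iff S)

not G = not False = True
not G iff S = True iff True = True
M iff (not G iff S) = True iff True = True
So Statement 3 is true.

3 of the 3 statements are true (Statement 1, Statement 2, Statement 3).

3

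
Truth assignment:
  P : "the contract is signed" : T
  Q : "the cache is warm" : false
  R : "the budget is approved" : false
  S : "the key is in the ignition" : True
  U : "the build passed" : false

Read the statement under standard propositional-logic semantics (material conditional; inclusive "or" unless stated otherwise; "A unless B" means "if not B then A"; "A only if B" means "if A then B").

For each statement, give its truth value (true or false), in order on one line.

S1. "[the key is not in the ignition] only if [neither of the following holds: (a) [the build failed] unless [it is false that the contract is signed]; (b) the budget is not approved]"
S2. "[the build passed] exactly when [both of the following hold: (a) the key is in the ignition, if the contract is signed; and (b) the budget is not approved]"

S1 T, S2 F

S1: This is not S -> ((not U or not P) nor not R).

not S = not True = False
not U = not False = True
not P = not True = False
not U or not P = True or False = True
not R = not False = True
(not U or not P) nor not R = True nor True = False
not S -> ((not U or not P) nor not R) = False -> False = True
So S1 is true.

S2: Formalization: U iff ((P -> S) and not R)

P -> S = True -> True = True
not R = not False = True
(P -> S) and not R = True and True = True
U iff ((P -> S) and not R) = False iff True = False
Hence S2 is false.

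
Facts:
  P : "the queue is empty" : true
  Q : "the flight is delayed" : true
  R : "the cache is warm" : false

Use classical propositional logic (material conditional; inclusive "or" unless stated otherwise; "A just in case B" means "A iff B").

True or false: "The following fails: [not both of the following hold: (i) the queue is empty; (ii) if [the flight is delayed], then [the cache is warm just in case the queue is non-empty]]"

The statement is true.

Values: P=True, Q=True, R=False.
This is not (P nand (Q -> (R iff not P))).

not P = not True = False
R iff not P = False iff False = True
Q -> (R iff not P) = True -> True = True
P nand (Q -> (R iff not P)) = True nand True = False
not (P nand (Q -> (R iff not P))) = not False = True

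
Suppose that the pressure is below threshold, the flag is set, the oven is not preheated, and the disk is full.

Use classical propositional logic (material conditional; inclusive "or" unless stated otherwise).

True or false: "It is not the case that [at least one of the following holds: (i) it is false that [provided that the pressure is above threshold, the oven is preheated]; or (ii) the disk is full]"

Let P = "the pressure is above threshold" (F), R = "the oven is preheated" (F), S = "the disk is full" (T).
In symbols: ¬(¬(P → R) ∨ S)

P → R = F → F = T
¬(P → R) = ¬T = F
¬(P → R) ∨ S = F ∨ T = T
¬(¬(P → R) ∨ S) = ¬T = F

The statement is false.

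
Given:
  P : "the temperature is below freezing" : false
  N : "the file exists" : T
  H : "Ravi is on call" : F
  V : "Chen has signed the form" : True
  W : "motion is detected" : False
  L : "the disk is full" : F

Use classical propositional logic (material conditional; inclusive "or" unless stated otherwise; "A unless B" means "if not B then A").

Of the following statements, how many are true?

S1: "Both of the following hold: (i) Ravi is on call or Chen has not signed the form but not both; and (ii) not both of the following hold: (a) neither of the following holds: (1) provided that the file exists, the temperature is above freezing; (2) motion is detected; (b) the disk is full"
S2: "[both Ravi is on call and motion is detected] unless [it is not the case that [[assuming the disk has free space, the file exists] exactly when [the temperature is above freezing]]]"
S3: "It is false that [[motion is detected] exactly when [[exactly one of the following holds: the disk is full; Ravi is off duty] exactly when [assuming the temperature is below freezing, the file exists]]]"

1

S1: In symbols: (H xor ~V) & (((N -> ~P) nor W) nand L)

~V = ~T = F
H xor ~V = F xor F = F
~P = ~F = T
N -> ~P = T -> T = T
(N -> ~P) nor W = T nor F = F
((N -> ~P) nor W) nand L = F nand F = T
(H xor ~V) & (((N -> ~P) nor W) nand L) = F & T = F
So S1 is false.

S2: This is (H & W) | ~((~L -> N) <-> ~P).

H & W = F & F = F
~L = ~F = T
~L -> N = T -> T = T
~P = ~F = T
(~L -> N) <-> ~P = T <-> T = T
~((~L -> N) <-> ~P) = ~T = F
(H & W) | ~((~L -> N) <-> ~P) = F | F = F
Hence S2 is false.

S3: Parsed as ~(W <-> ((L xor ~H) <-> (P -> N)))

~H = ~F = T
L xor ~H = F xor T = T
P -> N = F -> T = T
(L xor ~H) <-> (P -> N) = T <-> T = T
W <-> ((L xor ~H) <-> (P -> N)) = F <-> T = F
~(W <-> ((L xor ~H) <-> (P -> N))) = ~F = T
So S3 is true.

1 of the 3 statements is true.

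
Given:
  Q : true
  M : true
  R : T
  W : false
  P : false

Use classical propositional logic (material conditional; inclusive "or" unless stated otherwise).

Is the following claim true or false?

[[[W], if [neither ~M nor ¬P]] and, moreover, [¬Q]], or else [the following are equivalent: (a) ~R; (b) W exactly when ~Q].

Values: M=True, P=False, W=False, Q=True, R=True.
In symbols: (((not M nor not P) -> W) and not Q) or (not R iff (W iff not Q))

not M = not True = False
not P = not False = True
not M nor not P = False nor True = False
(not M nor not P) -> W = False -> False = True
not Q = not True = False
((not M nor not P) -> W) and not Q = True and False = False
not R = not True = False
not Q = not True = False
W iff not Q = False iff False = True
not R iff (W iff not Q) = False iff True = False
(((not M nor not P) -> W) and not Q) or (not R iff (W iff not Q)) = False or False = False

False.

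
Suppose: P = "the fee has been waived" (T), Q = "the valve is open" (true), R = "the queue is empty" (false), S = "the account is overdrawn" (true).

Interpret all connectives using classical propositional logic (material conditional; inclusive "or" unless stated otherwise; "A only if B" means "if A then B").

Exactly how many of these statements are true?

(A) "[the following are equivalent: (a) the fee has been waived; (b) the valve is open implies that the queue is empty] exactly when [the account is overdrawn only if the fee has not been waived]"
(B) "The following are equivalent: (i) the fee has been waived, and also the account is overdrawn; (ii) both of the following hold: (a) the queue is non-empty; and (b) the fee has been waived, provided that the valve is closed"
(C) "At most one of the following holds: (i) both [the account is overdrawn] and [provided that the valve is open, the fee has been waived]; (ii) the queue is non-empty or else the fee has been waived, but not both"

(A): In symbols: (P iff (Q -> R)) iff (S -> not P)

Q -> R = True -> False = False
P iff (Q -> R) = True iff False = False
not P = not True = False
S -> not P = True -> False = False
(P iff (Q -> R)) iff (S -> not P) = False iff False = True
Hence (A) is true.

(B): This is (P and S) iff (not R and (not Q -> P)).

P and S = True and True = True
not R = not False = True
not Q = not True = False
not Q -> P = False -> True = True
not R and (not Q -> P) = True and True = True
(P and S) iff (not R and (not Q -> P)) = True iff True = True
Thus (B) is true.

(C): Formalization: (S and (Q -> P)) nand (not R xor P)

Q -> P = True -> True = True
S and (Q -> P) = True and True = True
not R = not False = True
not R xor P = True xor True = False
(S and (Q -> P)) nand (not R xor P) = True nand False = True
Hence (C) is true.

Count: 3.

3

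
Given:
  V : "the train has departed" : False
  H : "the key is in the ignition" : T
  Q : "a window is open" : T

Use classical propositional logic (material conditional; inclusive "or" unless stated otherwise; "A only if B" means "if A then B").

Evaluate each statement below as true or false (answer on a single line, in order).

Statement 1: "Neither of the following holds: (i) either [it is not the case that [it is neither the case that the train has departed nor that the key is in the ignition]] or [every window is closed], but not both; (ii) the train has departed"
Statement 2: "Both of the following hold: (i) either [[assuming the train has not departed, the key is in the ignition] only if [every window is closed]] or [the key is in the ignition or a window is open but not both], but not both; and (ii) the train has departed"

Statement 1: This is (not (V nor H) xor not Q) nor V.

V nor H = False nor True = False
not (V nor H) = not False = True
not Q = not True = False
not (V nor H) xor not Q = True xor False = True
(not (V nor H) xor not Q) nor V = True nor False = False
Hence Statement 1 is false.

Statement 2: In symbols: (((not V -> H) -> not Q) xor (H xor Q)) and V

not V = not False = True
not V -> H = True -> True = True
not Q = not True = False
(not V -> H) -> not Q = True -> False = False
H xor Q = True xor True = False
((not V -> H) -> not Q) xor (H xor Q) = False xor False = False
(((not V -> H) -> not Q) xor (H xor Q)) and V = False and False = False
So Statement 2 is false.

Statement 1 false / Statement 2 false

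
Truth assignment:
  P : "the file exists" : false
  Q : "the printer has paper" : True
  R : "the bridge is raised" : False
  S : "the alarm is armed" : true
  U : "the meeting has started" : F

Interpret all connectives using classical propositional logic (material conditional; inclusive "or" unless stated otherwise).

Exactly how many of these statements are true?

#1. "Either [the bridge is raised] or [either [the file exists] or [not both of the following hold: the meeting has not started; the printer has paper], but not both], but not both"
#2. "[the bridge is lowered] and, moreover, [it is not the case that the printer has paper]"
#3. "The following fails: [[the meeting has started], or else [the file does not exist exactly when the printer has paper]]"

0

#1: In symbols: R xor (P xor (not U nand Q))

not U = not False = True
not U nand Q = True nand True = False
P xor (not U nand Q) = False xor False = False
R xor (P xor (not U nand Q)) = False xor False = False
Thus #1 is false.

#2: Parsed as not R and not Q

not R = not False = True
not Q = not True = False
not R and not Q = True and False = False
So #2 is false.

#3: Formalization: not (U or (not P iff Q))

not P = not False = True
not P iff Q = True iff True = True
U or (not P iff Q) = False or True = True
not (U or (not P iff Q)) = not True = False
So #3 is false.

0 of the 3 statements are true (none).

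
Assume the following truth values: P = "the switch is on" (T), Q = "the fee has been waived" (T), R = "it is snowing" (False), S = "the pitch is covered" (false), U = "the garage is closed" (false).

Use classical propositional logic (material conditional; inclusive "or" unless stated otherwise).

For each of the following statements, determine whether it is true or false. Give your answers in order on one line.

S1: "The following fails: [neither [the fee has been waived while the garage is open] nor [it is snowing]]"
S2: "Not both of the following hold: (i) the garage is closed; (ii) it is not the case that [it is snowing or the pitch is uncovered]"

S1 T; S2 T

S1: In symbols: ¬((Q ∧ ¬U) ↓ R)

¬U = ¬F = T
Q ∧ ¬U = T ∧ T = T
(Q ∧ ¬U) ↓ R = T ↓ F = F
¬((Q ∧ ¬U) ↓ R) = ¬F = T
Thus S1 is true.

S2: This is U ↑ ¬(R ∨ ¬S).

¬S = ¬F = T
R ∨ ¬S = F ∨ T = T
¬(R ∨ ¬S) = ¬T = F
U ↑ ¬(R ∨ ¬S) = F ↑ F = T
So S2 is true.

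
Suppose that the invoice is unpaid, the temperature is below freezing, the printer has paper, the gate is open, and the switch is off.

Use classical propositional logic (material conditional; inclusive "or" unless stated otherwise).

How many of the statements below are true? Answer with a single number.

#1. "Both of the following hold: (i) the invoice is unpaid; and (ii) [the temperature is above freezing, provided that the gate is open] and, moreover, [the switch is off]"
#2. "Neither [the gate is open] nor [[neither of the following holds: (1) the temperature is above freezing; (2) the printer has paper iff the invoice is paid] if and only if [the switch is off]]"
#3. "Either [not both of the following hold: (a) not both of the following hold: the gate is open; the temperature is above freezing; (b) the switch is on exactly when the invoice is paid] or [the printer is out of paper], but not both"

Let U = "the invoice is paid" (F), W = "the gate is open" (T), D = "the temperature is below freezing" (T), S = "the switch is on" (F), K = "the printer has paper" (T).

#1: Formalization: ¬U ∧ ((W → ¬D) ∧ ¬S)

¬U = ¬F = T
¬D = ¬T = F
W → ¬D = T → F = F
¬S = ¬F = T
(W → ¬D) ∧ ¬S = F ∧ T = F
¬U ∧ ((W → ¬D) ∧ ¬S) = T ∧ F = F
Hence #1 is false.

#2: Parsed as W ↓ ((¬D ↓ (K ↔ U)) ↔ ¬S)

¬D = ¬T = F
K ↔ U = T ↔ F = F
¬D ↓ (K ↔ U) = F ↓ F = T
¬S = ¬F = T
(¬D ↓ (K ↔ U)) ↔ ¬S = T ↔ T = T
W ↓ ((¬D ↓ (K ↔ U)) ↔ ¬S) = T ↓ T = F
Thus #2 is false.

#3: Parsed as ((W ↑ ¬D) ↑ (S ↔ U)) ⊕ ¬K

¬D = ¬T = F
W ↑ ¬D = T ↑ F = T
S ↔ U = F ↔ F = T
(W ↑ ¬D) ↑ (S ↔ U) = T ↑ T = F
¬K = ¬T = F
((W ↑ ¬D) ↑ (S ↔ U)) ⊕ ¬K = F ⊕ F = F
So #3 is false.

0 of the 3 statements are true (none).

0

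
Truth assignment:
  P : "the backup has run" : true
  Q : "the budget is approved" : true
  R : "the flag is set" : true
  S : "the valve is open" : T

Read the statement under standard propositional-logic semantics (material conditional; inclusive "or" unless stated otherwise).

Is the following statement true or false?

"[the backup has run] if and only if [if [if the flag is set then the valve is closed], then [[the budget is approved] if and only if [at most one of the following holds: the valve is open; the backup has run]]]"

Values: P=T, R=T, S=T, Q=T.
In symbols: P <-> ((R -> ~S) -> (Q <-> (S nand P)))

~S = ~T = F
R -> ~S = T -> F = F
S nand P = T nand T = F
Q <-> (S nand P) = T <-> F = F
(R -> ~S) -> (Q <-> (S nand P)) = F -> F = T
P <-> ((R -> ~S) -> (Q <-> (S nand P))) = T <-> T = T

The statement is true.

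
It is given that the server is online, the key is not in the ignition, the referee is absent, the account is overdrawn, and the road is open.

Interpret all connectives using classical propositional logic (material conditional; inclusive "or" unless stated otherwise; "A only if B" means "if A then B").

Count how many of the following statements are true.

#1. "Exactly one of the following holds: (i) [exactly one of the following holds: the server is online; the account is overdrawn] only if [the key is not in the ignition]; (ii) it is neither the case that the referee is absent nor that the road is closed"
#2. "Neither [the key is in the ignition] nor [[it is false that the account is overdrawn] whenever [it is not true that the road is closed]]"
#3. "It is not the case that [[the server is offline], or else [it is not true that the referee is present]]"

2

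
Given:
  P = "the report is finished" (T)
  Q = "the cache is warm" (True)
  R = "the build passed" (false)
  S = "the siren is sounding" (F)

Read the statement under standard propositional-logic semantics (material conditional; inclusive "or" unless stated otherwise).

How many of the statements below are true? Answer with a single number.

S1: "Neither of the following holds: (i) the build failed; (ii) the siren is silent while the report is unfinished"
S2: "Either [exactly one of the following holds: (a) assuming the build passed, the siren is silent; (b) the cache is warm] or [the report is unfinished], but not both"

0

S1: This is not R nor (not S and not P).

not R = not False = True
not S = not False = True
not P = not True = False
not S and not P = True and False = False
not R nor (not S and not P) = True nor False = False
So S1 is false.

S2: Formalization: ((R -> not S) xor Q) xor not P

not S = not False = True
R -> not S = False -> True = True
(R -> not S) xor Q = True xor True = False
not P = not True = False
((R -> not S) xor Q) xor not P = False xor False = False
Thus S2 is false.

True statements: 0 (none).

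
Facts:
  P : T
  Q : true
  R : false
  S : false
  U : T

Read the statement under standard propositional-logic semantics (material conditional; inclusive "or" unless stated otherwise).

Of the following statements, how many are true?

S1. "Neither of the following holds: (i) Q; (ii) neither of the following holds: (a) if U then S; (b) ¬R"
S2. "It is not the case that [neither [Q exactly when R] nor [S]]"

S1: Parsed as Q nor ((U -> S) nor not R)

U -> S = True -> False = False
not R = not False = True
(U -> S) nor not R = False nor True = False
Q nor ((U -> S) nor not R) = True nor False = False
Hence S1 is false.

S2: Formalization: not ((Q iff R) nor S)

Q iff R = True iff False = False
(Q iff R) nor S = False nor False = True
not ((Q iff R) nor S) = not True = False
So S2 is false.

0 of the 2 statements are true (none).

0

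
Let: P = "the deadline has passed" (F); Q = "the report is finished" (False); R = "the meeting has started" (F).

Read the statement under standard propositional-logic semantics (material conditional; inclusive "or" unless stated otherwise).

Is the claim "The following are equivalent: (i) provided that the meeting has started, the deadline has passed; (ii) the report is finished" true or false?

False

Values: R=False, P=False, Q=False.
This is (R -> P) iff Q.

R -> P = False -> False = True
(R -> P) iff Q = True iff False = False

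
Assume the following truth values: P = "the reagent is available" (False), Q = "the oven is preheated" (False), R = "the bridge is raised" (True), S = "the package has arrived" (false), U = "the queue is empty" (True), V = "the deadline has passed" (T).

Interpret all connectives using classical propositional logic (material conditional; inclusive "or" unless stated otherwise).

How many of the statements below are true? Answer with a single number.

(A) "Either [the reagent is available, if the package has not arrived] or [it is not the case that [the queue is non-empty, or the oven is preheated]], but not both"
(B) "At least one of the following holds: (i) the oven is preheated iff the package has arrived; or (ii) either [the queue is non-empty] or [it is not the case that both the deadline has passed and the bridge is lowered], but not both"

(A): This is (not S -> P) xor not (not U or Q).

not S = not False = True
not S -> P = True -> False = False
not U = not True = False
not U or Q = False or False = False
not (not U or Q) = not False = True
(not S -> P) xor not (not U or Q) = False xor True = True
Hence (A) is true.

(B): Parsed as (Q iff S) or (not U xor (V nand not R))

Q iff S = False iff False = True
not U = not True = False
not R = not True = False
V nand not R = True nand False = True
not U xor (V nand not R) = False xor True = True
(Q iff S) or (not U xor (V nand not R)) = True or True = True
So (B) is true.

2 of the 2 statements are true ((A), (B)).

2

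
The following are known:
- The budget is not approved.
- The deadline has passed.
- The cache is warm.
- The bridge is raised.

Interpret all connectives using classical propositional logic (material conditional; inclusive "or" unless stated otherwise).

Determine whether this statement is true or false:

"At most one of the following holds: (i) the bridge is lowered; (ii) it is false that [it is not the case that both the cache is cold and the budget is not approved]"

True.

Let K = "the bridge is raised" (True), U = "the cache is warm" (True), Q = "the budget is approved" (False).
In symbols: not K nand not (not U nand not Q)

not K = not True = False
not U = not True = False
not Q = not False = True
not U nand not Q = False nand True = True
not (not U nand not Q) = not True = False
not K nand not (not U nand not Q) = False nand False = True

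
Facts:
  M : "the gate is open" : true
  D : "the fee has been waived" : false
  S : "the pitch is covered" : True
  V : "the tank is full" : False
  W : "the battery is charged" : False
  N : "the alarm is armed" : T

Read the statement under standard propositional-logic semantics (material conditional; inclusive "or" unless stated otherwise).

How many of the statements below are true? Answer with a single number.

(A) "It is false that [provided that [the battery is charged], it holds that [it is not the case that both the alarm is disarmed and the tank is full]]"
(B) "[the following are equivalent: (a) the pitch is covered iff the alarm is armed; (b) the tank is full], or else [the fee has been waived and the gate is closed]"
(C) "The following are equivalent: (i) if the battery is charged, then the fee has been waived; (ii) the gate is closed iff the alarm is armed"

0

(A): This is ~(W -> (~N nand V)).

~N = ~T = F
~N nand V = F nand F = T
W -> (~N nand V) = F -> T = T
~(W -> (~N nand V)) = ~T = F
Hence (A) is false.

(B): This is ((S <-> N) <-> V) | (D & ~M).

S <-> N = T <-> T = T
(S <-> N) <-> V = T <-> F = F
~M = ~T = F
D & ~M = F & F = F
((S <-> N) <-> V) | (D & ~M) = F | F = F
So (B) is false.

(C): In symbols: (W -> D) <-> (~M <-> N)

W -> D = F -> F = T
~M = ~T = F
~M <-> N = F <-> T = F
(W -> D) <-> (~M <-> N) = T <-> F = F
Hence (C) is false.

True statements: 0 (none).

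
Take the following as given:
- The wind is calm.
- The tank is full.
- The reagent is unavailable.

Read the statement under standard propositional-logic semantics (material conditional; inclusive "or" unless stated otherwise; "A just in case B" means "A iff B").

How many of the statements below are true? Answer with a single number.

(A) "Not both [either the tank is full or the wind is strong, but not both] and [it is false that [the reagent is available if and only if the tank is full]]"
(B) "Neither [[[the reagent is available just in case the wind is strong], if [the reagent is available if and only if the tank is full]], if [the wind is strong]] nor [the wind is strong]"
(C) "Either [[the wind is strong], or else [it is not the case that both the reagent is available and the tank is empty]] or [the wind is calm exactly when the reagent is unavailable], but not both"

0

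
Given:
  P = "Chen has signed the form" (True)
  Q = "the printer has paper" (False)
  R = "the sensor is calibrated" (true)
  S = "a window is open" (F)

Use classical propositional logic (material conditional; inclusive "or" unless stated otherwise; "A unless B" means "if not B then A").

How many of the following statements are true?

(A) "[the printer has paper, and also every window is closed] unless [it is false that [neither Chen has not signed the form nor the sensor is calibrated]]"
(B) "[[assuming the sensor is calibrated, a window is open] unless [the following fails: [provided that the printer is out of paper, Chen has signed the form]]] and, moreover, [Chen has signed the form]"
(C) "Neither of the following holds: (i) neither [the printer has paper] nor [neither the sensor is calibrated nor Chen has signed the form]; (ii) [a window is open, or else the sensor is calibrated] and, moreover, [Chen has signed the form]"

(A): Formalization: (Q ∧ ¬S) ∨ ¬(¬P ↓ R)

¬S = ¬F = T
Q ∧ ¬S = F ∧ T = F
¬P = ¬T = F
¬P ↓ R = F ↓ T = F
¬(¬P ↓ R) = ¬F = T
(Q ∧ ¬S) ∨ ¬(¬P ↓ R) = F ∨ T = T
Hence (A) is true.

(B): In symbols: ((R → S) ∨ ¬(¬Q → P)) ∧ P

R → S = T → F = F
¬Q = ¬F = T
¬Q → P = T → T = T
¬(¬Q → P) = ¬T = F
(R → S) ∨ ¬(¬Q → P) = F ∨ F = F
((R → S) ∨ ¬(¬Q → P)) ∧ P = F ∧ T = F
Thus (B) is false.

(C): This is (Q ↓ (R ↓ P)) ↓ ((S ∨ R) ∧ P).

R ↓ P = T ↓ T = F
Q ↓ (R ↓ P) = F ↓ F = T
S ∨ R = F ∨ T = T
(S ∨ R) ∧ P = T ∧ T = T
(Q ↓ (R ↓ P)) ↓ ((S ∨ R) ∧ P) = T ↓ T = F
So (C) is false.

1 of the 3 statements is true.

1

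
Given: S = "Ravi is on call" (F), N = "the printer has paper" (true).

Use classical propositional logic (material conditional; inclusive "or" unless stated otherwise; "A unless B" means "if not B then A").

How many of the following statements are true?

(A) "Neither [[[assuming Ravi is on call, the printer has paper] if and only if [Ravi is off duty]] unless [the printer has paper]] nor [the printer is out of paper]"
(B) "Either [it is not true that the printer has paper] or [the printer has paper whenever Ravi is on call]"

(A): In symbols: (((S → N) ↔ ¬S) ∨ N) ↓ ¬N

S → N = F → T = T
¬S = ¬F = T
(S → N) ↔ ¬S = T ↔ T = T
((S → N) ↔ ¬S) ∨ N = T ∨ T = T
¬N = ¬T = F
(((S → N) ↔ ¬S) ∨ N) ↓ ¬N = T ↓ F = F
Hence (A) is false.

(B): Parsed as ¬N ∨ (S → N)

¬N = ¬T = F
S → N = F → T = T
¬N ∨ (S → N) = F ∨ T = T
Thus (B) is true.

True statements: 1 ((B)).

1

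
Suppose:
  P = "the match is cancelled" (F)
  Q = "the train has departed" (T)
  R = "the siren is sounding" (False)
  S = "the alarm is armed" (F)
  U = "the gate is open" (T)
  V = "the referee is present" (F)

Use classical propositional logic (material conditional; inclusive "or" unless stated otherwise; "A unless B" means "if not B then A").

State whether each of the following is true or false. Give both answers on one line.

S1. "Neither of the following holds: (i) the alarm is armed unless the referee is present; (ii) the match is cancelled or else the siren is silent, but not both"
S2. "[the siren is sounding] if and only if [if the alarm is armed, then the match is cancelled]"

S1 F / S2 F

S1: Formalization: (S ∨ V) ↓ (P ⊕ ¬R)

S ∨ V = F ∨ F = F
¬R = ¬F = T
P ⊕ ¬R = F ⊕ T = T
(S ∨ V) ↓ (P ⊕ ¬R) = F ↓ T = F
So S1 is false.

S2: This is R ↔ (S → P).

S → P = F → F = T
R ↔ (S → P) = F ↔ T = F
Hence S2 is false.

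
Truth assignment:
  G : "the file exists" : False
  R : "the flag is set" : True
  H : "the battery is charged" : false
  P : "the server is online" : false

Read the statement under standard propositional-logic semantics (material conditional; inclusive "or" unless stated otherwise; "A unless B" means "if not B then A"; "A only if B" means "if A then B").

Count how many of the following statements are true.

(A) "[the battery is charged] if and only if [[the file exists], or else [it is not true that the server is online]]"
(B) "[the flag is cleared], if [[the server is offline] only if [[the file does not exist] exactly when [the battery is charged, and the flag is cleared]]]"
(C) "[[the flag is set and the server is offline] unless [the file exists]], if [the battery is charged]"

2

(A): In symbols: H ↔ (G ∨ ¬P)

¬P = ¬F = T
G ∨ ¬P = F ∨ T = T
H ↔ (G ∨ ¬P) = F ↔ T = F
Hence (A) is false.

(B): Parsed as (¬P → (¬G ↔ (H ∧ ¬R))) → ¬R

¬P = ¬F = T
¬G = ¬F = T
¬R = ¬T = F
H ∧ ¬R = F ∧ F = F
¬G ↔ (H ∧ ¬R) = T ↔ F = F
¬P → (¬G ↔ (H ∧ ¬R)) = T → F = F
¬R = ¬T = F
(¬P → (¬G ↔ (H ∧ ¬R))) → ¬R = F → F = T
Hence (B) is true.

(C): This is H → ((R ∧ ¬P) ∨ G).

¬P = ¬F = T
R ∧ ¬P = T ∧ T = T
(R ∧ ¬P) ∨ G = T ∨ F = T
H → ((R ∧ ¬P) ∨ G) = F → T = T
Hence (C) is true.

True statements: 2 ((B), (C)).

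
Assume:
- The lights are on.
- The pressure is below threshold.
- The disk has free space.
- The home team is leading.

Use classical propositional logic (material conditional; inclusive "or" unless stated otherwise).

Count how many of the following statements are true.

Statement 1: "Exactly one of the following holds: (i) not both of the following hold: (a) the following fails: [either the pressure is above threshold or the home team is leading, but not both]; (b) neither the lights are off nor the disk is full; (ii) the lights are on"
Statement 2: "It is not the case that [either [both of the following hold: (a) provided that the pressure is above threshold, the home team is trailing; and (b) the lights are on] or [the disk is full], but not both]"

0

Let Q = "the pressure is above threshold" (F), S = "the home team is leading" (T), P = "the lights are on" (T), R = "the disk is full" (F).

Statement 1: Parsed as (¬(Q ⊕ S) ↑ (¬P ↓ R)) ⊕ P

Q ⊕ S = F ⊕ T = T
¬(Q ⊕ S) = ¬T = F
¬P = ¬T = F
¬P ↓ R = F ↓ F = T
¬(Q ⊕ S) ↑ (¬P ↓ R) = F ↑ T = T
(¬(Q ⊕ S) ↑ (¬P ↓ R)) ⊕ P = T ⊕ T = F
Thus Statement 1 is false.

Statement 2: In symbols: ¬(((Q → ¬S) ∧ P) ⊕ R)

¬S = ¬T = F
Q → ¬S = F → F = T
(Q → ¬S) ∧ P = T ∧ T = T
((Q → ¬S) ∧ P) ⊕ R = T ⊕ F = T
¬(((Q → ¬S) ∧ P) ⊕ R) = ¬T = F
Thus Statement 2 is false.

0 of the 2 statements are true (none).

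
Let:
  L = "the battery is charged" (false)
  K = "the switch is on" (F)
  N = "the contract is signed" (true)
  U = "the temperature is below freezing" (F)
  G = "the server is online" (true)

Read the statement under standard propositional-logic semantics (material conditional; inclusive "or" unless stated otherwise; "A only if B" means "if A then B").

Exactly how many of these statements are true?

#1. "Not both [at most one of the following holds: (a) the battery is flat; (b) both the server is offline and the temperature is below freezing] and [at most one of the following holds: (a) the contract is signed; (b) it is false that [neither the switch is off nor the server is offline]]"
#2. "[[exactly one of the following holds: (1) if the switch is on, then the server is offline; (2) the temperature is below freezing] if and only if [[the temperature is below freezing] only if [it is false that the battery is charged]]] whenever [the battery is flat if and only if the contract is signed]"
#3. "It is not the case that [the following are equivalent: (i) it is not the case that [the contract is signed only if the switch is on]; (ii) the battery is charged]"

3

#1: Formalization: (¬L ↑ (¬G ∧ U)) ↑ (N ↑ ¬(¬K ↓ ¬G))

¬L = ¬F = T
¬G = ¬T = F
¬G ∧ U = F ∧ F = F
¬L ↑ (¬G ∧ U) = T ↑ F = T
¬K = ¬F = T
¬G = ¬T = F
¬K ↓ ¬G = T ↓ F = F
¬(¬K ↓ ¬G) = ¬F = T
N ↑ ¬(¬K ↓ ¬G) = T ↑ T = F
(¬L ↑ (¬G ∧ U)) ↑ (N ↑ ¬(¬K ↓ ¬G)) = T ↑ F = T
So #1 is true.

#2: This is (¬L ↔ N) → (((K → ¬G) ⊕ U) ↔ (U → ¬L)).

¬L = ¬F = T
¬L ↔ N = T ↔ T = T
¬G = ¬T = F
K → ¬G = F → F = T
(K → ¬G) ⊕ U = T ⊕ F = T
¬L = ¬F = T
U → ¬L = F → T = T
((K → ¬G) ⊕ U) ↔ (U → ¬L) = T ↔ T = T
(¬L ↔ N) → (((K → ¬G) ⊕ U) ↔ (U → ¬L)) = T → T = T
So #2 is true.

#3: Formalization: ¬(¬(N → K) ↔ L)

N → K = T → F = F
¬(N → K) = ¬F = T
¬(N → K) ↔ L = T ↔ F = F
¬(¬(N → K) ↔ L) = ¬F = T
Hence #3 is true.

True statements: 3 (#1, #2, #3).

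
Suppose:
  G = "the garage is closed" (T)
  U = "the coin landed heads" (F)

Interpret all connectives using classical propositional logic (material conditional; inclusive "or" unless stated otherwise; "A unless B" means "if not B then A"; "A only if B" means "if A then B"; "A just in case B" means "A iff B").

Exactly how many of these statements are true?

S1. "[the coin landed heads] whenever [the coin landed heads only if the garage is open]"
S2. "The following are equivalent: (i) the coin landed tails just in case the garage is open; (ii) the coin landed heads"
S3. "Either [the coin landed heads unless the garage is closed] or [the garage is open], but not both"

2

S1: Formalization: (U -> ~G) -> U

~G = ~T = F
U -> ~G = F -> F = T
(U -> ~G) -> U = T -> F = F
So S1 is false.

S2: Parsed as (~U <-> ~G) <-> U

~U = ~F = T
~G = ~T = F
~U <-> ~G = T <-> F = F
(~U <-> ~G) <-> U = F <-> F = T
Thus S2 is true.

S3: This is (U | G) xor ~G.

U | G = F | T = T
~G = ~T = F
(U | G) xor ~G = T xor F = T
So S3 is true.

Count: 2.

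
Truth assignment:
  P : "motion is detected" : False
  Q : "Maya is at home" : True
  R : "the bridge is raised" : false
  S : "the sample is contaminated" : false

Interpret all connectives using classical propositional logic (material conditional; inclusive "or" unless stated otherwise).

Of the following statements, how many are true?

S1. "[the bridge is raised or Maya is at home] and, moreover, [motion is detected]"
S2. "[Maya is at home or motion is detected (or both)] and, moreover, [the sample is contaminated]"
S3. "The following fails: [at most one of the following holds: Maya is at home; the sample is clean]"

1

S1: This is (R | Q) & P.

R | Q = F | T = T
(R | Q) & P = T & F = F
Hence S1 is false.

S2: Parsed as (Q | P) & S

Q | P = T | F = T
(Q | P) & S = T & F = F
So S2 is false.

S3: This is ~(Q nand ~S).

~S = ~F = T
Q nand ~S = T nand T = F
~(Q nand ~S) = ~F = T
So S3 is true.

Count: 1.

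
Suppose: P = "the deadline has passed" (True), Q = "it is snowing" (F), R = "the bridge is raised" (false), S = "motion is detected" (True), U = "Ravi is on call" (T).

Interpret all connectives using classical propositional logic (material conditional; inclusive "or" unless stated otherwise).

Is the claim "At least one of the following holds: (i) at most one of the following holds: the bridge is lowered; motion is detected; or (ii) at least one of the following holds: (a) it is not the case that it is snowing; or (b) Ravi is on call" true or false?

Formalization: (¬R ↑ S) ∨ (¬Q ∨ U)

¬R = ¬F = T
¬R ↑ S = T ↑ T = F
¬Q = ¬F = T
¬Q ∨ U = T ∨ T = T
(¬R ↑ S) ∨ (¬Q ∨ U) = F ∨ T = T

The statement is true.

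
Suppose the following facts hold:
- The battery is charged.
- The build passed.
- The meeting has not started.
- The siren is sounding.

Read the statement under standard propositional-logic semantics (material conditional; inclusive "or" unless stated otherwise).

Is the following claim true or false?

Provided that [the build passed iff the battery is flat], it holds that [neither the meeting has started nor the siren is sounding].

true

Let S = "the build passed" (T), L = "the battery is charged" (T), Q = "the meeting has started" (F), M = "the siren is sounding" (T).
In symbols: (S ↔ ¬L) → (Q ↓ M)

¬L = ¬T = F
S ↔ ¬L = T ↔ F = F
Q ↓ M = F ↓ T = F
(S ↔ ¬L) → (Q ↓ M) = F → F = T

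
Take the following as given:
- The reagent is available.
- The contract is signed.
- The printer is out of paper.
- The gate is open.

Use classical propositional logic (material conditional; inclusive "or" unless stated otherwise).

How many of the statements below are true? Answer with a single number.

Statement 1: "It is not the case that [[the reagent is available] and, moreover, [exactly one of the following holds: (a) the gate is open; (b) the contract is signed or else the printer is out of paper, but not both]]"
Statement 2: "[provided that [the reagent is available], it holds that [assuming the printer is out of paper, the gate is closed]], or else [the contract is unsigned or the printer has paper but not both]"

0

Let P = "the reagent is available" (T), S = "the gate is open" (T), Q = "the contract is signed" (T), R = "the printer has paper" (F).

Statement 1: Formalization: ¬(P ∧ (S ⊕ (Q ⊕ ¬R)))

¬R = ¬F = T
Q ⊕ ¬R = T ⊕ T = F
S ⊕ (Q ⊕ ¬R) = T ⊕ F = T
P ∧ (S ⊕ (Q ⊕ ¬R)) = T ∧ T = T
¬(P ∧ (S ⊕ (Q ⊕ ¬R))) = ¬T = F
Hence Statement 1 is false.

Statement 2: Formalization: (P → (¬R → ¬S)) ∨ (¬Q ⊕ R)

¬R = ¬F = T
¬S = ¬T = F
¬R → ¬S = T → F = F
P → (¬R → ¬S) = T → F = F
¬Q = ¬T = F
¬Q ⊕ R = F ⊕ F = F
(P → (¬R → ¬S)) ∨ (¬Q ⊕ R) = F ∨ F = F
Hence Statement 2 is false.

True statements: 0 (none).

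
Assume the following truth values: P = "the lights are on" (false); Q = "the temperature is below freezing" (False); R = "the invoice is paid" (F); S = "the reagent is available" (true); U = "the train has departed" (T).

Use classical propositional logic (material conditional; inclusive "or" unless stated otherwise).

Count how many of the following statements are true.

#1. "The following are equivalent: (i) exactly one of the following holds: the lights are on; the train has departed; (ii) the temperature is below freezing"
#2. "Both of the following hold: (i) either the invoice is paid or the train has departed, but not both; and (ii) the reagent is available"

#1: In symbols: (P xor U) <-> Q

P xor U = F xor T = T
(P xor U) <-> Q = T <-> F = F
Thus #1 is false.

#2: In symbols: (R xor U) & S

R xor U = F xor T = T
(R xor U) & S = T & T = T
Thus #2 is true.

1 of the 2 statements is true (#2).

1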